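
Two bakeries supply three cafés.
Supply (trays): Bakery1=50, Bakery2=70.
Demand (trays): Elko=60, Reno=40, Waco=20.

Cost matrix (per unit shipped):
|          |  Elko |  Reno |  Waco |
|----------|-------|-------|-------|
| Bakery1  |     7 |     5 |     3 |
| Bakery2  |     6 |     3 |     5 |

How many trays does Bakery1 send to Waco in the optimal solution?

Solving gives:
  Bakery1–Elko: 30 × 7 = 210
  Bakery1–Waco: 20 × 3 = 60
  Bakery2–Elko: 30 × 6 = 180
  Bakery2–Reno: 40 × 3 = 120
Total cost = 570.
So Bakery1→Waco carries 20 trays.

20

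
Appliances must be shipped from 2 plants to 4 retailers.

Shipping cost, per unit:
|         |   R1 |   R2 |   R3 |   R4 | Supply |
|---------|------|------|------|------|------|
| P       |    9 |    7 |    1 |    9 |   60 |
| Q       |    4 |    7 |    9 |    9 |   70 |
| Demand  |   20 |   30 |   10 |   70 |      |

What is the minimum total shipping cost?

930

Optimal allocation:
  P->R2: 30 units
  P->R3: 10 units
  P->R4: 20 units
  Q->R1: 20 units
  Q->R4: 50 units
Total cost = 930.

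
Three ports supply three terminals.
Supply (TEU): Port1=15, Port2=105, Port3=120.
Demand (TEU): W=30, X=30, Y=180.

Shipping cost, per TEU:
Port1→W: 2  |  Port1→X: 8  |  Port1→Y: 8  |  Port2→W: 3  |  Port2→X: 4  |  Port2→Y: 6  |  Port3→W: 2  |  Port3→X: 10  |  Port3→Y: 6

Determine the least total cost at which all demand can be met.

1260

A cheapest plan:
  Port1→W: 15 × 2 = 30
  Port2→X: 30 × 4 = 120
  Port2→Y: 75 × 6 = 450
  Port3→W: 15 × 2 = 30
  Port3→Y: 105 × 6 = 630
Total = 30 + 120 + 450 + 30 + 630 = 1260.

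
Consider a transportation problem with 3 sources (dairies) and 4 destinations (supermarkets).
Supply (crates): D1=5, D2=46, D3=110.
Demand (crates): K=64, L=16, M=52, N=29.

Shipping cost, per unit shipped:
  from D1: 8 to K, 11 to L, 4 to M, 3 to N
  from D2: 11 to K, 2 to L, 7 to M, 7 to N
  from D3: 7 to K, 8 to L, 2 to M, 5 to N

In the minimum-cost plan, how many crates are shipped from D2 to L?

Solving gives:
  D1->N: 5 × 3 = 15
  D2->K: 6 × 11 = 66
  D2->L: 16 × 2 = 32
  D2->N: 24 × 7 = 168
  D3->K: 58 × 7 = 406
  D3->M: 52 × 2 = 104
Total cost = 791.
So D2→L carries 16 crates.

16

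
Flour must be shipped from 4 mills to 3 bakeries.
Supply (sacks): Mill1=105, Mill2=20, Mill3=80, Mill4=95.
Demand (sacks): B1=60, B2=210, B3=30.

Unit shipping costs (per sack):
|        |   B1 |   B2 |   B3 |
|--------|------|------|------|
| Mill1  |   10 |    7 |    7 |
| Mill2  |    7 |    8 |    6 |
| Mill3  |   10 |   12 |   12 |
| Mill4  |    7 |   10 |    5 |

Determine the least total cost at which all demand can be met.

Optimal allocation:
  Mill1 to B2: 105 × 7 = 735
  Mill2 to B2: 20 × 8 = 160
  Mill3 to B2: 80 × 12 = 960
  Mill4 to B1: 60 × 7 = 420
  Mill4 to B2: 5 × 10 = 50
  Mill4 to B3: 30 × 5 = 150
Total = 735 + 160 + 960 + 420 + 50 + 150 = 2475.
(Supply check: Mill1 ships 105; Mill2 ships 20; Mill3 ships 80; Mill4 ships 95.)

2475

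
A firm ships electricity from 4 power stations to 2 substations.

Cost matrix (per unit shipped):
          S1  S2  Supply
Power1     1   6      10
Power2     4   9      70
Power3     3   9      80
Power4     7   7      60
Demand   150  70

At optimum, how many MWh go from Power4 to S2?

The minimum-cost plan:
  Power1 to S1: 10 × 1 = 10
  Power2 to S1: 60 × 4 = 240
  Power2 to S2: 10 × 9 = 90
  Power3 to S1: 80 × 3 = 240
  Power4 to S2: 60 × 7 = 420
Total cost = 1000.
So Power4→S2 carries 60 MWh.

60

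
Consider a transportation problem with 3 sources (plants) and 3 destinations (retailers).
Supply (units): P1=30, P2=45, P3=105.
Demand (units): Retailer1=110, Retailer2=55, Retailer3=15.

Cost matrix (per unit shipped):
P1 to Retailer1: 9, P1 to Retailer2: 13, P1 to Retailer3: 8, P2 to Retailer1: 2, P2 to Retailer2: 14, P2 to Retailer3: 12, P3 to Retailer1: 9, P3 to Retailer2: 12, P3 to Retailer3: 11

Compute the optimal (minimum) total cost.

A cheapest plan:
  P1→Retailer1: 15 × 9 = 135
  P1→Retailer3: 15 × 8 = 120
  P2→Retailer1: 45 × 2 = 90
  P3→Retailer1: 50 × 9 = 450
  P3→Retailer2: 55 × 12 = 660
Total = 135 + 120 + 90 + 450 + 660 = 1455.
(Supply check: P1 ships 30; P2 ships 45; P3 ships 105.)

1455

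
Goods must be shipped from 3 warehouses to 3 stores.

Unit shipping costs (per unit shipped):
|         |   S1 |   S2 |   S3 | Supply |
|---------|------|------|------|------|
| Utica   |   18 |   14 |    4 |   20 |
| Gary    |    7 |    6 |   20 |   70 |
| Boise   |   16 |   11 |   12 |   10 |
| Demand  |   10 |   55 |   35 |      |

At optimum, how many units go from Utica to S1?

0

The minimum-cost plan:
  Utica→S3: 20 × 4 = 80
  Gary→S1: 10 × 7 = 70
  Gary→S2: 55 × 6 = 330
  Gary→S3: 5 × 20 = 100
  Boise→S3: 10 × 12 = 120
Total cost = 700.
The route Utica→S1 is not used.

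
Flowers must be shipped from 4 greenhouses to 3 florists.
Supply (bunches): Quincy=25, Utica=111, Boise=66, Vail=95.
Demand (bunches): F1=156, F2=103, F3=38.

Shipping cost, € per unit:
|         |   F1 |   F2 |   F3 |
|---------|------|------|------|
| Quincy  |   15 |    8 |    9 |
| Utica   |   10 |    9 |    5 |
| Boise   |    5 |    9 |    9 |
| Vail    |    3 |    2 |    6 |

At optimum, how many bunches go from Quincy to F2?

The minimum-cost plan:
  Quincy to F2: 25 bunches
  Utica to F2: 73 bunches
  Utica to F3: 38 bunches
  Boise to F1: 66 bunches
  Vail to F1: 90 bunches
  Vail to F2: 5 bunches
Total cost = €1657.
So Quincy→F2 carries 25 bunches.

25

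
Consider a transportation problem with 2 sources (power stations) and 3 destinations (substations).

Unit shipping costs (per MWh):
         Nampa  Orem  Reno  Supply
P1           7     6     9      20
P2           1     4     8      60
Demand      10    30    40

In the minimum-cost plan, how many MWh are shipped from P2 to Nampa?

The minimum-cost plan:
  P1→Reno: 20 × 9 = 180
  P2→Nampa: 10 × 1 = 10
  P2→Orem: 30 × 4 = 120
  P2→Reno: 20 × 8 = 160
Total cost = 470.
So P2→Nampa carries 10 MWh.

10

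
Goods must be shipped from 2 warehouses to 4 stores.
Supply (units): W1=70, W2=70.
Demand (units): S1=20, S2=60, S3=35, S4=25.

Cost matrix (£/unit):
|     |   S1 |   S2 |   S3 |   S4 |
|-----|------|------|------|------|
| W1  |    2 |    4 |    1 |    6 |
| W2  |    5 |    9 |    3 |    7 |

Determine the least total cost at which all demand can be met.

Optimal allocation:
  W1→S1: 10 × £2 = £20
  W1→S2: 60 × £4 = £240
  W2→S1: 10 × £5 = £50
  W2→S3: 35 × £3 = £105
  W2→S4: 25 × £7 = £175
Total = 20 + 240 + 50 + 105 + 175 = £590.

590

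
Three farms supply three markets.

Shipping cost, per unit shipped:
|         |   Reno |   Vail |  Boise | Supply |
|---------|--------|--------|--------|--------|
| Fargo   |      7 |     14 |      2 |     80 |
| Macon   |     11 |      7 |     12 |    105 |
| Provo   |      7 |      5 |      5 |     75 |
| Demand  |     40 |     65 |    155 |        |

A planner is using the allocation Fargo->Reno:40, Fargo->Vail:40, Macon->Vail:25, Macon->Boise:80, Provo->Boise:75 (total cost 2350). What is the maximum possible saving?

Current plan cost = 40·7 + 40·14 + 25·7 + 80·12 + 75·5 = 2350.
Optimal plan:
  Fargo→Boise: 80 × 2 = 160
  Macon→Reno: 40 × 11 = 440
  Macon→Vail: 65 × 7 = 455
  Provo→Boise: 75 × 5 = 375
Optimal cost = 1430.
Saving = 2350 − 1430 = 920.

920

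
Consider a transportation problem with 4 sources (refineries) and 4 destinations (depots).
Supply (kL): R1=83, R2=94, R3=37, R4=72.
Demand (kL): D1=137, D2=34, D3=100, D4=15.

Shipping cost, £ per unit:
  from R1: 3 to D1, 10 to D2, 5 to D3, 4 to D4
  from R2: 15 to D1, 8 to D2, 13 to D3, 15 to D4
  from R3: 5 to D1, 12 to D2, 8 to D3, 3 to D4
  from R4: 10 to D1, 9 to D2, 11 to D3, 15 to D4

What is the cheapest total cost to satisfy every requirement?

2216

Optimal allocation:
  R1→D1: 83 × £3 = £249
  R2→D2: 34 × £8 = £272
  R2→D3: 60 × £13 = £780
  R3→D1: 22 × £5 = £110
  R3→D4: 15 × £3 = £45
  R4→D1: 32 × £10 = £320
  R4→D3: 40 × £11 = £440
Total = 249 + 272 + 780 + 110 + 45 + 320 + 440 = £2216.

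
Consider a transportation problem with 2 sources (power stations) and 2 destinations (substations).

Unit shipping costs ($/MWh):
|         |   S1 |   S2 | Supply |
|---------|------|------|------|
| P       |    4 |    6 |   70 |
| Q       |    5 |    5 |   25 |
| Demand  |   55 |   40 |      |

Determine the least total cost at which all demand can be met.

An optimal shipping plan:
  P to S1: 55 × $4 = $220
  P to S2: 15 × $6 = $90
  Q to S2: 25 × $5 = $125
Total = 220 + 90 + 125 = $435.
(Supply check: P ships 70; Q ships 25.)

435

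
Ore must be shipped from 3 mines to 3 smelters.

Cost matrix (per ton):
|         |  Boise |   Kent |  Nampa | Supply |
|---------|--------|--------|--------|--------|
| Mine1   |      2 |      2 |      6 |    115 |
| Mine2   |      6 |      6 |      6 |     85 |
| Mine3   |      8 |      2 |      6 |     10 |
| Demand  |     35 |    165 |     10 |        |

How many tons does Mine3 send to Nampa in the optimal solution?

0

The minimum-cost plan:
  Mine1→Kent: 115 tons
  Mine2→Boise: 35 tons
  Mine2→Kent: 40 tons
  Mine2→Nampa: 10 tons
  Mine3→Kent: 10 tons
Total cost = 760.
The route Mine3→Nampa is not used.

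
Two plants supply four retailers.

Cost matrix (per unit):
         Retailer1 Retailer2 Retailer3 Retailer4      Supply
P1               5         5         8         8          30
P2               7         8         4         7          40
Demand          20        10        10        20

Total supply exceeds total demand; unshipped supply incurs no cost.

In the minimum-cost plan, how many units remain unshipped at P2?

10

Minimum-cost shipments:
  P1->Retailer1: 20 units
  P1->Retailer2: 10 units
  P2->Retailer3: 10 units
  P2->Retailer4: 20 units
Total cost = 330.
P2 ships 30 of its 40, leaving 10.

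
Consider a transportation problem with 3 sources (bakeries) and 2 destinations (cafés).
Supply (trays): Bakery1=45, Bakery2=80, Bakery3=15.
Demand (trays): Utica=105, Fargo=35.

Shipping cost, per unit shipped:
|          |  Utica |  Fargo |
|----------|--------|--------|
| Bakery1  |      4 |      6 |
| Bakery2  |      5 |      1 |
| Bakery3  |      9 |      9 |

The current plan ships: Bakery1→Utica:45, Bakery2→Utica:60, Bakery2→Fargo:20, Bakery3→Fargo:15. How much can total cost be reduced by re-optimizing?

60

Current plan cost = 45·4 + 60·5 + 20·1 + 15·9 = 635.
Optimal plan:
  Bakery1→Utica: 45 trays
  Bakery2→Utica: 45 trays
  Bakery2→Fargo: 35 trays
  Bakery3→Utica: 15 trays
Optimal cost = 575.
Saving = 635 − 575 = 60.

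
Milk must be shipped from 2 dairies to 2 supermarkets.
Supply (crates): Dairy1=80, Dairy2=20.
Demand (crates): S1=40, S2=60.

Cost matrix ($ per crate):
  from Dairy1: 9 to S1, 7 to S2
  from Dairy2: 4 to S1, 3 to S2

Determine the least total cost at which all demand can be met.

680

One minimum-cost allocation:
  Dairy1→S1: 20 × $9 = $180
  Dairy1→S2: 60 × $7 = $420
  Dairy2→S1: 20 × $4 = $80
Total = 180 + 420 + 80 = $680.
(Supply check: Dairy1 ships 80; Dairy2 ships 20.)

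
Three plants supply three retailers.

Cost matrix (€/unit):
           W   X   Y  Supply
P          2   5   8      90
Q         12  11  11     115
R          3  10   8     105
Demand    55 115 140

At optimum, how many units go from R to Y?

Solving gives:
  P->X: 90 units
  Q->X: 25 units
  Q->Y: 90 units
  R->W: 55 units
  R->Y: 50 units
Total cost = €2280.
So R→Y carries 50 units.

50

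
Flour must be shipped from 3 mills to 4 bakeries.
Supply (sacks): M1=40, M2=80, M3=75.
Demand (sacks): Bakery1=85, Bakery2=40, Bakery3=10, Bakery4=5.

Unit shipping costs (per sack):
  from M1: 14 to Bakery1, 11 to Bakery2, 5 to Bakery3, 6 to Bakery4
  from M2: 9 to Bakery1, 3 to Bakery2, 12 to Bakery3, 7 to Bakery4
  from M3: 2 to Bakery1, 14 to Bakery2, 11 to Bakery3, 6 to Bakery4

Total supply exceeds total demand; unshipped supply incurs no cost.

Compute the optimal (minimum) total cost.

440

One minimum-cost allocation:
  M1->Bakery3: 10 sacks
  M1->Bakery4: 5 sacks
  M2->Bakery1: 10 sacks
  M2->Bakery2: 40 sacks
  M3->Bakery1: 75 sacks
Total cost = 440.
(Supply check: M1 ships 15; M2 ships 50; M3 ships 75.)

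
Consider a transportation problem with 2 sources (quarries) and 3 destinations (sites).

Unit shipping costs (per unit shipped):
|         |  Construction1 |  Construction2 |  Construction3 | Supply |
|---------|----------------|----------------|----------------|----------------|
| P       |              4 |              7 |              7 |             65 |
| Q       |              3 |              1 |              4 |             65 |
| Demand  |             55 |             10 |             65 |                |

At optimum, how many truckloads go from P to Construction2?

0

Solving gives:
  P–Construction1: 55 × 4 = 220
  P–Construction3: 10 × 7 = 70
  Q–Construction2: 10 × 1 = 10
  Q–Construction3: 55 × 4 = 220
Total cost = 520.
The route P→Construction2 is not used.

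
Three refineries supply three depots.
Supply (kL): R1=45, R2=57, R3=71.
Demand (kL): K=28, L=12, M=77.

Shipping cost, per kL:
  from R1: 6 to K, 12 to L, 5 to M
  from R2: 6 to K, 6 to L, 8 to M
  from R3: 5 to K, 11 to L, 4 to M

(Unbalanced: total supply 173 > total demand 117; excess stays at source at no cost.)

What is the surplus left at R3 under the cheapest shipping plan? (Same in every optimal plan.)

0

An optimal plan:
  R1 to M: 6 × 5 = 30
  R2 to K: 28 × 6 = 168
  R2 to L: 12 × 6 = 72
  R3 to M: 71 × 4 = 284
Total cost = 554.
R3 ships 71 of its 71, leaving 0.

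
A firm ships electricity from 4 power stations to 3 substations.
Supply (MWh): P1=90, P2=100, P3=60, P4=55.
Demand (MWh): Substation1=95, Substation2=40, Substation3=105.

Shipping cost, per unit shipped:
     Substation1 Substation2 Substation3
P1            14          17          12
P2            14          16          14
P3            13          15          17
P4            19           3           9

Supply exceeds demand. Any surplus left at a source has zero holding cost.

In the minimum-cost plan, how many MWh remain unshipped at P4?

Minimum-cost shipments:
  P1 to Substation3: 90 × 12 = 1080
  P2 to Substation1: 35 × 14 = 490
  P3 to Substation1: 60 × 13 = 780
  P4 to Substation2: 40 × 3 = 120
  P4 to Substation3: 15 × 9 = 135
Total cost = 2605.
P4 ships 55 of its 55, leaving 0.

0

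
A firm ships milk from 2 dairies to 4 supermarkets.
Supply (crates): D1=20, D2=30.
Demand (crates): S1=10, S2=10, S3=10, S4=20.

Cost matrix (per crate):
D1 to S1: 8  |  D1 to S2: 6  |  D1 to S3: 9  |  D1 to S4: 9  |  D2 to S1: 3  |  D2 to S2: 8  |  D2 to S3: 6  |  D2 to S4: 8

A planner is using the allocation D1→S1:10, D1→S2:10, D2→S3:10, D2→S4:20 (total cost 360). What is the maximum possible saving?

40

Current plan cost = 10·8 + 10·6 + 10·6 + 20·8 = 360.
Optimal plan:
  D1–S2: 10 × 6 = 60
  D1–S4: 10 × 9 = 90
  D2–S1: 10 × 3 = 30
  D2–S3: 10 × 6 = 60
  D2–S4: 10 × 8 = 80
Optimal cost = 320.
Saving = 360 − 320 = 40.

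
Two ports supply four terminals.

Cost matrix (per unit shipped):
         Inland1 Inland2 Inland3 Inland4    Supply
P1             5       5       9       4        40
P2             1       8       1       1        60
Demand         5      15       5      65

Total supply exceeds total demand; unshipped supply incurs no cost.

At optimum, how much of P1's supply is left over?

10

An optimal plan:
  P1->Inland2: 15 TEU
  P1->Inland4: 15 TEU
  P2->Inland1: 5 TEU
  P2->Inland3: 5 TEU
  P2->Inland4: 50 TEU
Total cost = 195.
P1 ships 30 of its 40, leaving 10.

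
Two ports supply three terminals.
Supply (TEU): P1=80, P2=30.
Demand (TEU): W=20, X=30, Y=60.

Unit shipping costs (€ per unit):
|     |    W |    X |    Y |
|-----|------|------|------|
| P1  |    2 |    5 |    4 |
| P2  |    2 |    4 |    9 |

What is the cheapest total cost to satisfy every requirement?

One minimum-cost allocation:
  P1→W: 20 × €2 = €40
  P1→Y: 60 × €4 = €240
  P2→X: 30 × €4 = €120
Total = 40 + 240 + 120 = €400.
(Supply check: P1 ships 80; P2 ships 30.)

400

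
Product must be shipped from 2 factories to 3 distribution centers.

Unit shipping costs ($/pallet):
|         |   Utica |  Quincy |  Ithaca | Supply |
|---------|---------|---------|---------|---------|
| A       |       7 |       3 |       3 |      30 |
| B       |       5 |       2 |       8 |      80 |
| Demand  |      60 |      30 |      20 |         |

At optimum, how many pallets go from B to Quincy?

Solving gives:
  A to Quincy: 10 × $3 = $30
  A to Ithaca: 20 × $3 = $60
  B to Utica: 60 × $5 = $300
  B to Quincy: 20 × $2 = $40
Total cost = $430.
So B→Quincy carries 20 pallets.

20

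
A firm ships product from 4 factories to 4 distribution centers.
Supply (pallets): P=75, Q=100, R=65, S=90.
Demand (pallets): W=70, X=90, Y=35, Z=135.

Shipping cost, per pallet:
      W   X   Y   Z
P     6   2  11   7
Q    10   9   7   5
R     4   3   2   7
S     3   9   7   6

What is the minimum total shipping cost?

An optimal shipping plan:
  P->X: 75 × 2 = 150
  Q->Z: 100 × 5 = 500
  R->W: 15 × 4 = 60
  R->X: 15 × 3 = 45
  R->Y: 35 × 2 = 70
  S->W: 55 × 3 = 165
  S->Z: 35 × 6 = 210
Total = 150 + 500 + 60 + 45 + 70 + 165 + 210 = 1200.

1200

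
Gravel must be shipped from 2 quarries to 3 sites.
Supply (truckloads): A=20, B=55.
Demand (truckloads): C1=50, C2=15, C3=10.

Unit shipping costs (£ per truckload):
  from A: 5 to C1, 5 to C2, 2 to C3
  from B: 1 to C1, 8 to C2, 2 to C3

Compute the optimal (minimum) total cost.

A cheapest plan:
  A–C2: 15 × £5 = £75
  A–C3: 5 × £2 = £10
  B–C1: 50 × £1 = £50
  B–C3: 5 × £2 = £10
Total = 75 + 10 + 50 + 10 = £145.
(Supply check: A ships 20; B ships 55.)

145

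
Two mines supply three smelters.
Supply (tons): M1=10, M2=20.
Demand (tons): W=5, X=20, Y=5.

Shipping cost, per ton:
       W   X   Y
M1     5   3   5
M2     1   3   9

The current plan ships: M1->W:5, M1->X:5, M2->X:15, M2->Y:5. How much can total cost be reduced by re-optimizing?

40

Current plan cost = 5·5 + 5·3 + 15·3 + 5·9 = 130.
Optimal plan:
  M1→X: 5 × 3 = 15
  M1→Y: 5 × 5 = 25
  M2→W: 5 × 1 = 5
  M2→X: 15 × 3 = 45
Optimal cost = 90.
Saving = 130 − 90 = 40.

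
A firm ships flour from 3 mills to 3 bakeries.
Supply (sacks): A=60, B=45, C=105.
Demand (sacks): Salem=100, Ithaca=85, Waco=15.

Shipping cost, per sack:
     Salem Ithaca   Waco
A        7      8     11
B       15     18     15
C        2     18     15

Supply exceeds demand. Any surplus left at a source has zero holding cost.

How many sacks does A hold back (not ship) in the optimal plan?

An optimal plan:
  A to Ithaca: 60 × 8 = 480
  B to Ithaca: 25 × 18 = 450
  B to Waco: 15 × 15 = 225
  C to Salem: 100 × 2 = 200
Total cost = 1355.
A ships 60 of its 60, leaving 0.

0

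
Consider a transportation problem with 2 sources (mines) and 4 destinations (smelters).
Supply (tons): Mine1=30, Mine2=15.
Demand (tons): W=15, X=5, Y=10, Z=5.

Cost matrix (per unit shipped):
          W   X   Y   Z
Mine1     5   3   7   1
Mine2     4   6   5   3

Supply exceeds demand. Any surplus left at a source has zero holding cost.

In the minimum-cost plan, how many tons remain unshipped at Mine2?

0

Minimum-cost shipments:
  Mine1–W: 10 × 5 = 50
  Mine1–X: 5 × 3 = 15
  Mine1–Z: 5 × 1 = 5
  Mine2–W: 5 × 4 = 20
  Mine2–Y: 10 × 5 = 50
Total cost = 140.
Mine2 ships 15 of its 15, leaving 0.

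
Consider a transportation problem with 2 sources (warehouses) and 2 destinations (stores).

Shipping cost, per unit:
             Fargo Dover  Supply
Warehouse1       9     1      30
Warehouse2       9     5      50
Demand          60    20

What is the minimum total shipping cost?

A cheapest plan:
  Warehouse1 to Fargo: 10 × 9 = 90
  Warehouse1 to Dover: 20 × 1 = 20
  Warehouse2 to Fargo: 50 × 9 = 450
Total = 90 + 20 + 450 = 560.

560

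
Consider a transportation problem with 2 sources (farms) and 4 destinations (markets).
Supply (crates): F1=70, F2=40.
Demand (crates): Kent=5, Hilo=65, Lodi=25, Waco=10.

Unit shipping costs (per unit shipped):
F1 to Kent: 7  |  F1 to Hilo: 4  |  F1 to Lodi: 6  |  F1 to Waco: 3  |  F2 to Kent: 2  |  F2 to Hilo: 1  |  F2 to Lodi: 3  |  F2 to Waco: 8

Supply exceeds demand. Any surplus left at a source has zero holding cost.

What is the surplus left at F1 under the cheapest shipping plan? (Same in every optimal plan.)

Minimum-cost shipments:
  F1–Hilo: 30 crates
  F1–Lodi: 25 crates
  F1–Waco: 10 crates
  F2–Kent: 5 crates
  F2–Hilo: 35 crates
Total cost = 345.
F1 ships 65 of its 70, leaving 5.

5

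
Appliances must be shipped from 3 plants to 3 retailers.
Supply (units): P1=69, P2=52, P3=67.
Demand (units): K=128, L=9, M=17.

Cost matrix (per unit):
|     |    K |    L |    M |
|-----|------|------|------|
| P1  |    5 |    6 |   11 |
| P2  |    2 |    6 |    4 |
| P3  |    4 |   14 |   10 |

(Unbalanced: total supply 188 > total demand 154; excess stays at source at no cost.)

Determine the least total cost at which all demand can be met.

590

A cheapest plan:
  P1 to K: 26 × 5 = 130
  P1 to L: 9 × 6 = 54
  P2 to K: 35 × 2 = 70
  P2 to M: 17 × 4 = 68
  P3 to K: 67 × 4 = 268
Total = 130 + 54 + 70 + 68 + 268 = 590.
(Supply check: P1 ships 35; P2 ships 52; P3 ships 67.)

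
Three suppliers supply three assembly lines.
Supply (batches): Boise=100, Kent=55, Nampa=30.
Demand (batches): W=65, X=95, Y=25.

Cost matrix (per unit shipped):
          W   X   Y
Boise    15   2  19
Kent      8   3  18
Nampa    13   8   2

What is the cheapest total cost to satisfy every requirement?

One minimum-cost allocation:
  Boise->W: 5 batches
  Boise->X: 95 batches
  Kent->W: 55 batches
  Nampa->W: 5 batches
  Nampa->Y: 25 batches
Total cost = 820.

820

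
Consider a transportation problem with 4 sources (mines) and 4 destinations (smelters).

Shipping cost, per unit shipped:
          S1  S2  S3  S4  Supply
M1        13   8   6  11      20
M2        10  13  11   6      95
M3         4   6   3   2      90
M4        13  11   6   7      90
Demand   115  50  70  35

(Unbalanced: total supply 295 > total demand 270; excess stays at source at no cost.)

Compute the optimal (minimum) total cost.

1740

One minimum-cost allocation:
  M1–S2: 20 × 8 = 160
  M2–S1: 35 × 10 = 350
  M2–S4: 35 × 6 = 210
  M3–S1: 80 × 4 = 320
  M3–S2: 10 × 6 = 60
  M4–S2: 20 × 11 = 220
  M4–S3: 70 × 6 = 420
Total = 160 + 350 + 210 + 320 + 60 + 220 + 420 = 1740.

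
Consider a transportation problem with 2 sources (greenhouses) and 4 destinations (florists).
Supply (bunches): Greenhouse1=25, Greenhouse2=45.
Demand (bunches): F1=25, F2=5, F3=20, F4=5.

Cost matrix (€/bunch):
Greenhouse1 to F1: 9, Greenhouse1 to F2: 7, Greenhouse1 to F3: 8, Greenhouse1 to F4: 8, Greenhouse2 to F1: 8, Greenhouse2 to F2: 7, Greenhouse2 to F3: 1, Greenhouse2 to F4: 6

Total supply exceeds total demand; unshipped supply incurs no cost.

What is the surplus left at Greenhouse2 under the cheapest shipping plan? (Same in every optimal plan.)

An optimal plan:
  Greenhouse1–F1: 5 × €9 = €45
  Greenhouse1–F2: 5 × €7 = €35
  Greenhouse2–F1: 20 × €8 = €160
  Greenhouse2–F3: 20 × €1 = €20
  Greenhouse2–F4: 5 × €6 = €30
Total cost = €290.
Greenhouse2 ships 45 of its 45, leaving 0.

0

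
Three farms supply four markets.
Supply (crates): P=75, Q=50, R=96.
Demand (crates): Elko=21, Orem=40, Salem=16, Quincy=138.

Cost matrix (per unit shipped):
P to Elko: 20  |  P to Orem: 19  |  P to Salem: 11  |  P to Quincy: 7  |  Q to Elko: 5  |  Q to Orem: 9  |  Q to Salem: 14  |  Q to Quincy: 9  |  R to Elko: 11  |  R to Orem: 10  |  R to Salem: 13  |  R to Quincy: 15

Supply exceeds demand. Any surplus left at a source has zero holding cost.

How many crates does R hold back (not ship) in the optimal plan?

6

Minimum-cost shipments:
  P to Quincy: 75 × 7 = 525
  Q to Elko: 21 × 5 = 105
  Q to Quincy: 29 × 9 = 261
  R to Orem: 40 × 10 = 400
  R to Salem: 16 × 13 = 208
  R to Quincy: 34 × 15 = 510
Total cost = 2009.
R ships 90 of its 96, leaving 6.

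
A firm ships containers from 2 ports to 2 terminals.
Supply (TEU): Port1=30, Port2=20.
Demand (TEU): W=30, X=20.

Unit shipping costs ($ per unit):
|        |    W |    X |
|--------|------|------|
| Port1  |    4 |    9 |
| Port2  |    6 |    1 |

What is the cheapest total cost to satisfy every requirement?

140

A cheapest plan:
  Port1->W: 30 × $4 = $120
  Port2->X: 20 × $1 = $20
Total = 120 + 20 = $140.
(Supply check: Port1 ships 30; Port2 ships 20.)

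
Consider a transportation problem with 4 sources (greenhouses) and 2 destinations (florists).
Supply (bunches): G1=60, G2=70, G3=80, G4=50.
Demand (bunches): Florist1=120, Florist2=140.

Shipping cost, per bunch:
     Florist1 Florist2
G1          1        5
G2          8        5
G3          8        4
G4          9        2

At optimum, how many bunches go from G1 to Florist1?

60

Solving gives:
  G1->Florist1: 60 × 1 = 60
  G2->Florist1: 60 × 8 = 480
  G2->Florist2: 10 × 5 = 50
  G3->Florist2: 80 × 4 = 320
  G4->Florist2: 50 × 2 = 100
Total cost = 1010.
So G1→Florist1 carries 60 bunches.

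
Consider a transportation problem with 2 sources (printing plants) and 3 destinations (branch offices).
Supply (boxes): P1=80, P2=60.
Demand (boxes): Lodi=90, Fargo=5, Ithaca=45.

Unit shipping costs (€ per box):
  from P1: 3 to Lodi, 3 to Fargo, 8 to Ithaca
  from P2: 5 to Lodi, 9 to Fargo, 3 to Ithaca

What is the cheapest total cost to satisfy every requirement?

450

Optimal allocation:
  P1→Lodi: 75 × €3 = €225
  P1→Fargo: 5 × €3 = €15
  P2→Lodi: 15 × €5 = €75
  P2→Ithaca: 45 × €3 = €135
Total = 225 + 15 + 75 + 135 = €450.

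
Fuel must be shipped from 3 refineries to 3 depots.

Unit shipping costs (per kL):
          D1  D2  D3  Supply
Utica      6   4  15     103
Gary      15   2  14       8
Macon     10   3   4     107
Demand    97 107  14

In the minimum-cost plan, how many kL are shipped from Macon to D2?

Optimal shipments:
  Utica to D1: 97 kL
  Utica to D2: 6 kL
  Gary to D2: 8 kL
  Macon to D2: 93 kL
  Macon to D3: 14 kL
Total cost = 957.
So Macon→D2 carries 93 kL.

93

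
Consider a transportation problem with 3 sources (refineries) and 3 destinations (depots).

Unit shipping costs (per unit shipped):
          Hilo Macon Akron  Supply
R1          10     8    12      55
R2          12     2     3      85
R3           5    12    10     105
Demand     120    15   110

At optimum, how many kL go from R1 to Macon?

The minimum-cost plan:
  R1->Hilo: 15 kL
  R1->Macon: 15 kL
  R1->Akron: 25 kL
  R2->Akron: 85 kL
  R3->Hilo: 105 kL
Total cost = 1350.
So R1→Macon carries 15 kL.

15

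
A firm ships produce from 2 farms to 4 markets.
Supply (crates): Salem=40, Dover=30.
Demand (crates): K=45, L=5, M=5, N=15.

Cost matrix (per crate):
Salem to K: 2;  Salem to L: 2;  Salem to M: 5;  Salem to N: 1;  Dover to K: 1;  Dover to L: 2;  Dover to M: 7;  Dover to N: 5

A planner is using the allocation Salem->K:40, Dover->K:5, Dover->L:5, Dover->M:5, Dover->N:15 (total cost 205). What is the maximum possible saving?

95

Current plan cost = 40·2 + 5·1 + 5·2 + 5·7 + 15·5 = 205.
Optimal plan:
  Salem to K: 15 × 2 = 30
  Salem to L: 5 × 2 = 10
  Salem to M: 5 × 5 = 25
  Salem to N: 15 × 1 = 15
  Dover to K: 30 × 1 = 30
Optimal cost = 110.
Saving = 205 − 110 = 95.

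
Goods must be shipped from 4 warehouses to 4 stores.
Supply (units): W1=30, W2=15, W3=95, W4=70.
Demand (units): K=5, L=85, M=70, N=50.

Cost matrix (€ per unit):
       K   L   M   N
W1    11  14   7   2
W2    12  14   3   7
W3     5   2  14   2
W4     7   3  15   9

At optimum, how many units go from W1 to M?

30

Solving gives:
  W1–M: 30 × €7 = €210
  W2–M: 15 × €3 = €45
  W3–K: 5 × €5 = €25
  W3–L: 15 × €2 = €30
  W3–M: 25 × €14 = €350
  W3–N: 50 × €2 = €100
  W4–L: 70 × €3 = €210
Total cost = €970.
So W1→M carries 30 units.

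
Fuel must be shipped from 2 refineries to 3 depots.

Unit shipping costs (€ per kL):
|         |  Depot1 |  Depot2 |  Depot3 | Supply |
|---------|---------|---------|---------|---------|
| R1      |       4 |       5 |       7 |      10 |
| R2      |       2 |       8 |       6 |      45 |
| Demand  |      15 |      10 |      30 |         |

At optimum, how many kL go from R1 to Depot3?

Solving gives:
  R1->Depot2: 10 kL
  R2->Depot1: 15 kL
  R2->Depot3: 30 kL
Total cost = €260.
The route R1→Depot3 is not used.

0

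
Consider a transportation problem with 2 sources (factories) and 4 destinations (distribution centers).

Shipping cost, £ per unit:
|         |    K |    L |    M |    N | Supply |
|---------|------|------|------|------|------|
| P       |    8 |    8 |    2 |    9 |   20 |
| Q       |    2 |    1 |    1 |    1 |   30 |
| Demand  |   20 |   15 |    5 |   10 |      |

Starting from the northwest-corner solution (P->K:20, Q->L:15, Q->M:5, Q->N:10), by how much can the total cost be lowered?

25

Current plan cost = 20·8 + 15·1 + 5·1 + 10·1 = £190.
Optimal plan:
  P–K: 15 × £8 = £120
  P–M: 5 × £2 = £10
  Q–K: 5 × £2 = £10
  Q–L: 15 × £1 = £15
  Q–N: 10 × £1 = £10
Optimal cost = £165.
Saving = 190 − 165 = £25.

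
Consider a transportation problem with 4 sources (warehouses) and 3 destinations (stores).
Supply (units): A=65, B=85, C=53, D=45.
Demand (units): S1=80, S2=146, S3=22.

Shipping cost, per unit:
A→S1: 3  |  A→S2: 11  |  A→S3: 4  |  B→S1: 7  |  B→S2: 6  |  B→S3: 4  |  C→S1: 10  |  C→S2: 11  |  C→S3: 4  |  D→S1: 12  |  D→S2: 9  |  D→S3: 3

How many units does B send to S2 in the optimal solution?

85

The minimum-cost plan:
  A->S1: 65 × 3 = 195
  B->S2: 85 × 6 = 510
  C->S1: 15 × 10 = 150
  C->S2: 16 × 11 = 176
  C->S3: 22 × 4 = 88
  D->S2: 45 × 9 = 405
Total cost = 1524.
So B→S2 carries 85 units.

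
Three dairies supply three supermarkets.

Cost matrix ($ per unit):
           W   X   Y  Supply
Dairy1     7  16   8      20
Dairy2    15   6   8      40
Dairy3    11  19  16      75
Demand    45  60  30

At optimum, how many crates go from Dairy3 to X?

20

The minimum-cost plan:
  Dairy1–Y: 20 × $8 = $160
  Dairy2–X: 40 × $6 = $240
  Dairy3–W: 45 × $11 = $495
  Dairy3–X: 20 × $19 = $380
  Dairy3–Y: 10 × $16 = $160
Total cost = $1435.
So Dairy3→X carries 20 crates.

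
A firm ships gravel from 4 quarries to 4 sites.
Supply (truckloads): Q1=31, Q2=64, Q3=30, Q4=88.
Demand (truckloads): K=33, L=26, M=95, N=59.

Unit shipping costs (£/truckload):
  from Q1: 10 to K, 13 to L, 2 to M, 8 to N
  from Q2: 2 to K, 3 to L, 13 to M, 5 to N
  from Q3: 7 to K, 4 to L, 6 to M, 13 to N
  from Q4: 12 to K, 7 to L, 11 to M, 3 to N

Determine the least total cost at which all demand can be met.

An optimal shipping plan:
  Q1→M: 31 × £2 = £62
  Q2→K: 33 × £2 = £66
  Q2→L: 26 × £3 = £78
  Q2→N: 5 × £5 = £25
  Q3→M: 30 × £6 = £180
  Q4→M: 34 × £11 = £374
  Q4→N: 54 × £3 = £162
Total = 62 + 66 + 78 + 25 + 180 + 374 + 162 = £947.
(Supply check: Q1 ships 31; Q2 ships 64; Q3 ships 30; Q4 ships 88.)

947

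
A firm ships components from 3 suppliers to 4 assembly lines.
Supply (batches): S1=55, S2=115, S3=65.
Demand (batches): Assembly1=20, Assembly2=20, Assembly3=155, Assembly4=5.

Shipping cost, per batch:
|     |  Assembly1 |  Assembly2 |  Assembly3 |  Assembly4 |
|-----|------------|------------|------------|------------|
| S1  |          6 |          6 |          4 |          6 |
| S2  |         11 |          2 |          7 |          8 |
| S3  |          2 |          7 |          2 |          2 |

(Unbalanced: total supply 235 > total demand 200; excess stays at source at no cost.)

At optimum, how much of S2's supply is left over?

35

An optimal plan:
  S1–Assembly3: 55 batches
  S2–Assembly2: 20 batches
  S2–Assembly3: 60 batches
  S3–Assembly1: 20 batches
  S3–Assembly3: 40 batches
  S3–Assembly4: 5 batches
Total cost = 810.
S2 ships 80 of its 115, leaving 35.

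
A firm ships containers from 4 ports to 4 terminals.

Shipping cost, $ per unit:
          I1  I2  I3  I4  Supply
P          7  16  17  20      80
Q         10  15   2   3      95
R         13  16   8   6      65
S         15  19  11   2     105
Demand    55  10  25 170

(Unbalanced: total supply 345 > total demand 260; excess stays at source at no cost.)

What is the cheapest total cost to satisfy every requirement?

An optimal shipping plan:
  P->I1: 55 × $7 = $385
  P->I2: 5 × $16 = $80
  Q->I2: 5 × $15 = $75
  Q->I3: 25 × $2 = $50
  Q->I4: 65 × $3 = $195
  S->I4: 105 × $2 = $210
Total = 385 + 80 + 75 + 50 + 195 + 210 = $995.
(Supply check: P ships 60; Q ships 95; R ships 0; S ships 105.)

995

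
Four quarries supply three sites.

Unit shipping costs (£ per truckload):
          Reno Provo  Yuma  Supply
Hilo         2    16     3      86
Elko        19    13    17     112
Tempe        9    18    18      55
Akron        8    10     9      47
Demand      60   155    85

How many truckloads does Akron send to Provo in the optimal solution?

43

Optimal shipments:
  Hilo to Reno: 5 × £2 = £10
  Hilo to Yuma: 81 × £3 = £243
  Elko to Provo: 112 × £13 = £1456
  Tempe to Reno: 55 × £9 = £495
  Akron to Provo: 43 × £10 = £430
  Akron to Yuma: 4 × £9 = £36
Total cost = £2670.
So Akron→Provo carries 43 truckloads.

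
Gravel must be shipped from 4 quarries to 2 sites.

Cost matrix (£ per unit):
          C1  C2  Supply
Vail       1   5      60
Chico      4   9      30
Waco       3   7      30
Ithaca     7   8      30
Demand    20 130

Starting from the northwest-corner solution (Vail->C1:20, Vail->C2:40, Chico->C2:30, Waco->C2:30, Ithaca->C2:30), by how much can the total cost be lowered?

20

Current plan cost = 20·1 + 40·5 + 30·9 + 30·7 + 30·8 = £940.
Optimal plan:
  Vail–C2: 60 × £5 = £300
  Chico–C1: 20 × £4 = £80
  Chico–C2: 10 × £9 = £90
  Waco–C2: 30 × £7 = £210
  Ithaca–C2: 30 × £8 = £240
Optimal cost = £920.
Saving = 940 − 920 = £20.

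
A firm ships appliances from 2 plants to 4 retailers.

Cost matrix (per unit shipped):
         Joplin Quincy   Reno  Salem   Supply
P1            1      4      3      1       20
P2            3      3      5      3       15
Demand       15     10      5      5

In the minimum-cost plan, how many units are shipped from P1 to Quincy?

Solving gives:
  P1→Joplin: 15 × 1 = 15
  P1→Reno: 5 × 3 = 15
  P2→Quincy: 10 × 3 = 30
  P2→Salem: 5 × 3 = 15
Total cost = 75.
The route P1→Quincy is not used.

0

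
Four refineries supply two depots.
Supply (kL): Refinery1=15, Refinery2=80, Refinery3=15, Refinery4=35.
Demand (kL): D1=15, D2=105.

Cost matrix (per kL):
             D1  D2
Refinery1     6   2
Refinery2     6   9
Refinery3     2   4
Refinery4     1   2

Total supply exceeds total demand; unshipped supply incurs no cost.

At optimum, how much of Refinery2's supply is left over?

An optimal plan:
  Refinery1 to D2: 15 × 2 = 30
  Refinery2 to D1: 15 × 6 = 90
  Refinery2 to D2: 40 × 9 = 360
  Refinery3 to D2: 15 × 4 = 60
  Refinery4 to D2: 35 × 2 = 70
Total cost = 610.
Refinery2 ships 55 of its 80, leaving 25.

25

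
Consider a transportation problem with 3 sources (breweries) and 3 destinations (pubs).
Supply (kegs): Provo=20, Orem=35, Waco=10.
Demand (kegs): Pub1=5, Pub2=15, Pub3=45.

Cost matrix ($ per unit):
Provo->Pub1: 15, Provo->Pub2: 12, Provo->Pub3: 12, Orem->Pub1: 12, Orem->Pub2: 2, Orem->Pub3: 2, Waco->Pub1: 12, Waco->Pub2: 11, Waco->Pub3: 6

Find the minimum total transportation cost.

385

An optimal shipping plan:
  Provo→Pub1: 5 × $15 = $75
  Provo→Pub2: 15 × $12 = $180
  Orem→Pub3: 35 × $2 = $70
  Waco→Pub3: 10 × $6 = $60
Total = 75 + 180 + 70 + 60 = $385.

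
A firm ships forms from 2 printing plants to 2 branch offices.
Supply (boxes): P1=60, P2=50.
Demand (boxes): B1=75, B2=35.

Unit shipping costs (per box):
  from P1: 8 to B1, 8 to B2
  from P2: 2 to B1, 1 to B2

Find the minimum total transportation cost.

Optimal allocation:
  P1–B1: 60 × 8 = 480
  P2–B1: 15 × 2 = 30
  P2–B2: 35 × 1 = 35
Total = 480 + 30 + 35 = 545.

545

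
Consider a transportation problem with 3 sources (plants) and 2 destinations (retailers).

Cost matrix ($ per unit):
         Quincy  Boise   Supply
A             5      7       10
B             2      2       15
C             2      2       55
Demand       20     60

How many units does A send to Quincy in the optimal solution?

10

Optimal shipments:
  A→Quincy: 10 × $5 = $50
  B→Boise: 15 × $2 = $30
  C→Quincy: 10 × $2 = $20
  C→Boise: 45 × $2 = $90
Total cost = $190.
So A→Quincy carries 10 units.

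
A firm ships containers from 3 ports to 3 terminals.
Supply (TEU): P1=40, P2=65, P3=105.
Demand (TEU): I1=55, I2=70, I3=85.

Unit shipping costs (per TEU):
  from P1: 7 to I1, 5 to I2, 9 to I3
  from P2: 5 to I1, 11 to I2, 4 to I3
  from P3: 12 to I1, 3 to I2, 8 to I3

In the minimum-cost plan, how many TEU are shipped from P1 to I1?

40

Optimal shipments:
  P1->I1: 40 × 7 = 280
  P2->I1: 15 × 5 = 75
  P2->I3: 50 × 4 = 200
  P3->I2: 70 × 3 = 210
  P3->I3: 35 × 8 = 280
Total cost = 1045.
So P1→I1 carries 40 TEU.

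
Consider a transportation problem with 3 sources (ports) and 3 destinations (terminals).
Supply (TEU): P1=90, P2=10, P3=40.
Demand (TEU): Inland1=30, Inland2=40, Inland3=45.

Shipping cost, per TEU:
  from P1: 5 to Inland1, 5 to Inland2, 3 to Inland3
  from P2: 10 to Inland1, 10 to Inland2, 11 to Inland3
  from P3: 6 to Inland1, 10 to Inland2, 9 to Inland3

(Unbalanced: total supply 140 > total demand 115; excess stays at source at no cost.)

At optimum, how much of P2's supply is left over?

10

Minimum-cost shipments:
  P1→Inland1: 5 × 5 = 25
  P1→Inland2: 40 × 5 = 200
  P1→Inland3: 45 × 3 = 135
  P3→Inland1: 25 × 6 = 150
Total cost = 510.
P2 ships 0 of its 10, leaving 10.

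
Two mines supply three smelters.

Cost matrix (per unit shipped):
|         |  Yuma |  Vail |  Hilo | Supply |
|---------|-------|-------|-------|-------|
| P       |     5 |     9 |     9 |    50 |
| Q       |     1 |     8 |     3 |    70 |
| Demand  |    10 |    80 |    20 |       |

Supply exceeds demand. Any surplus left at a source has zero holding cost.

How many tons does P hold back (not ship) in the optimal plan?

10

An optimal plan:
  P→Vail: 40 × 9 = 360
  Q→Yuma: 10 × 1 = 10
  Q→Vail: 40 × 8 = 320
  Q→Hilo: 20 × 3 = 60
Total cost = 750.
P ships 40 of its 50, leaving 10.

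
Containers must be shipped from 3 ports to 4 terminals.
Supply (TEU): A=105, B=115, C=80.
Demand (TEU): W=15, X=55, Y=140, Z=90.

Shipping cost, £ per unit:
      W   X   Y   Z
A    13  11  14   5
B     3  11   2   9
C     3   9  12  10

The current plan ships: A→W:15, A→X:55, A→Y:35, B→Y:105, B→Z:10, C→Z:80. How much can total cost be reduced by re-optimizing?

Current plan cost = 15·13 + 55·11 + 35·14 + 105·2 + 10·9 + 80·10 = £2390.
Optimal plan:
  A to X: 15 × £11 = £165
  A to Z: 90 × £5 = £450
  B to Y: 115 × £2 = £230
  C to W: 15 × £3 = £45
  C to X: 40 × £9 = £360
  C to Y: 25 × £12 = £300
Optimal cost = £1550.
Saving = 2390 − 1550 = £840.

840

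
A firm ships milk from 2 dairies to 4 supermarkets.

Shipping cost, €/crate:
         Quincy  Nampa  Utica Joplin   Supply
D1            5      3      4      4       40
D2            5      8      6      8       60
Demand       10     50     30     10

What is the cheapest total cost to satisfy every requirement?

One minimum-cost allocation:
  D1–Nampa: 40 × €3 = €120
  D2–Quincy: 10 × €5 = €50
  D2–Nampa: 10 × €8 = €80
  D2–Utica: 30 × €6 = €180
  D2–Joplin: 10 × €8 = €80
Total = 120 + 50 + 80 + 180 + 80 = €510.
(Supply check: D1 ships 40; D2 ships 60.)

510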